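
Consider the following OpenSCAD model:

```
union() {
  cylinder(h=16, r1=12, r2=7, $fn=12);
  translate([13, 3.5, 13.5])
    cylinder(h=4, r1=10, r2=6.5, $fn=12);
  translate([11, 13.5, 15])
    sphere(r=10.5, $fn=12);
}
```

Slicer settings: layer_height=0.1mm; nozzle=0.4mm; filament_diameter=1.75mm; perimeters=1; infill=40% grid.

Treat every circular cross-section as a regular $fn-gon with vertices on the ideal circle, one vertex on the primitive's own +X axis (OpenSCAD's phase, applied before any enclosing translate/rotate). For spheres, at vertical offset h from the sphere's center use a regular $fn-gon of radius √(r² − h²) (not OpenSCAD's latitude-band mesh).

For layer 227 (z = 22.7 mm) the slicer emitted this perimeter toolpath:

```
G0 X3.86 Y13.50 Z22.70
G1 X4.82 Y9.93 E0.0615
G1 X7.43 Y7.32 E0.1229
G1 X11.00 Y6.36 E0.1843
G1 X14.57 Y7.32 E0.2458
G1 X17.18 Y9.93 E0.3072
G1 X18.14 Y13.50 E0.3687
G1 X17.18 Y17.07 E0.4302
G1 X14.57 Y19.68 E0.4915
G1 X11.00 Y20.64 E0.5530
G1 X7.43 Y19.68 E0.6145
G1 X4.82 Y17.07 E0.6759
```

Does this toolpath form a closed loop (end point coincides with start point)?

Start point (G0): (3.86, 13.50). End point (last G1): the path does not return to the start — open.

no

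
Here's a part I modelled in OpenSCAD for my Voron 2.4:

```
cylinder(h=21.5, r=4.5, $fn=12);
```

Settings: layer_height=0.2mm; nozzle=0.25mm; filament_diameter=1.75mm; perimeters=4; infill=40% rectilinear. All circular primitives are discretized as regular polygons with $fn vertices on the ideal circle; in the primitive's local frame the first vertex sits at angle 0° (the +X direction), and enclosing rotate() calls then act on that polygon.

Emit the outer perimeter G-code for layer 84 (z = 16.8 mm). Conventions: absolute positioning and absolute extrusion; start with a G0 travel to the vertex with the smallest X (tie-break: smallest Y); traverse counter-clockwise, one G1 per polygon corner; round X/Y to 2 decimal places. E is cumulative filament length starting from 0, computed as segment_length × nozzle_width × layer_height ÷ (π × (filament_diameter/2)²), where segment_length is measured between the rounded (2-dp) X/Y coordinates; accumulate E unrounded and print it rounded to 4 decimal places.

At z = 16.8 mm: the r=4.5 cylinder contributes a regular 12-gon of circumradius 4.5. The outline is a single polygon with 12 vertices. Extrusion per mm of travel: 0.25 × 0.2 / (π × 0.875²) = 0.020788. Accumulating E over each segment gives final E = 0.5813.

G0 X-4.50 Y0.00 Z16.80
G1 X-3.90 Y-2.25 E0.0484
G1 X-2.25 Y-3.90 E0.0969
G1 X0.00 Y-4.50 E0.1453
G1 X2.25 Y-3.90 E0.1937
G1 X3.90 Y-2.25 E0.2422
G1 X4.50 Y0.00 E0.2906
G1 X3.90 Y2.25 E0.3390
G1 X2.25 Y3.90 E0.3876
G1 X0.00 Y4.50 E0.4360
G1 X-2.25 Y3.90 E0.4844
G1 X-3.90 Y2.25 E0.5329
G1 X-4.50 Y0.00 E0.5813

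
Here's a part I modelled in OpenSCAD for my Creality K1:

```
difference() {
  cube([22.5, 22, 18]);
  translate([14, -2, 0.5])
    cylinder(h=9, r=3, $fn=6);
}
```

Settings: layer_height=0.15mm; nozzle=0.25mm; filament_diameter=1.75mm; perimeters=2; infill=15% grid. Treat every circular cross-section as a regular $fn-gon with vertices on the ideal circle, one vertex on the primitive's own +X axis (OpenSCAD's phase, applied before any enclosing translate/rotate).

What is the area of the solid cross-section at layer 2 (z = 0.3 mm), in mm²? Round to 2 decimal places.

495.00 mm²

At z = 0.3 mm: the 22.5×22 cube contributes its full rectangle (area 495.00 mm²); the cylinder at (14, -2) is not intersected at this z (z outside [0.5, 9.5]); Taking the first minus the rest: none of the subtracted shapes is present at this height, so the 22.5×22 cube is unchanged — area = 495.00 mm². Overall, the cross-section is a single solid region. Net area = 495.00 mm².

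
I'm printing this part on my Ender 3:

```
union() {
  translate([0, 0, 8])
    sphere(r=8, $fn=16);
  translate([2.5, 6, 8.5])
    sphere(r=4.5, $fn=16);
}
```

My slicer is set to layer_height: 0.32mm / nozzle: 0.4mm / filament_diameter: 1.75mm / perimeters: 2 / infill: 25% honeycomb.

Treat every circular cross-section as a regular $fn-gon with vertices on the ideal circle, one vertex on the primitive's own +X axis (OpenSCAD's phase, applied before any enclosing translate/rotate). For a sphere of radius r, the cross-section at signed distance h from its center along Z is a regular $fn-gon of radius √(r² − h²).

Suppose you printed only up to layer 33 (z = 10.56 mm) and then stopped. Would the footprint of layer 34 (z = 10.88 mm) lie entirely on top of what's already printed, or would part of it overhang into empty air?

entirely on top

Compare the two slices. At z = 10.56: the r=8 sphere slices to a regular 16-gon of circumradius 7.579 (√(r²−h²) with h=2.56 from center) (area = (16/2)·7.579²·sin(360°/16) = 175.87 mm²); the r=4.5 sphere at (2.5, 6) slices to a regular 16-gon of circumradius 4.001 (√(r²−h²) with h=2.06 from center) (area = (16/2)·4.001²·sin(360°/16) = 49.00 mm²); Merging all regions: the regions partially overlap — summed areas 224.87 mm² minus the doubly-counted overlap 29.40 mm² gives 195.48 mm² — area = 195.48 mm². At z = 10.88: the sphere: section is a regular 16-gon, circumradius = √(r²−h²) = √(8²−2.88²) = 7.464 (area = (16/2)·7.464²·sin(360°/16) = 170.54 mm²); the r=4.5 sphere at (2.5, 6) contributes a regular 16-gon of circumradius √(4.5²−2.38²) = 3.819 (area = (16/2)·3.819²·sin(360°/16) = 44.65 mm²); Combining (union): the regions partially overlap — summed areas 215.19 mm² minus the doubly-counted overlap 26.36 mm² gives 188.83 mm² — area = 188.83 mm². Checking containment: the cross-section at z = 10.88 is a subset of the cross-section at z = 10.56.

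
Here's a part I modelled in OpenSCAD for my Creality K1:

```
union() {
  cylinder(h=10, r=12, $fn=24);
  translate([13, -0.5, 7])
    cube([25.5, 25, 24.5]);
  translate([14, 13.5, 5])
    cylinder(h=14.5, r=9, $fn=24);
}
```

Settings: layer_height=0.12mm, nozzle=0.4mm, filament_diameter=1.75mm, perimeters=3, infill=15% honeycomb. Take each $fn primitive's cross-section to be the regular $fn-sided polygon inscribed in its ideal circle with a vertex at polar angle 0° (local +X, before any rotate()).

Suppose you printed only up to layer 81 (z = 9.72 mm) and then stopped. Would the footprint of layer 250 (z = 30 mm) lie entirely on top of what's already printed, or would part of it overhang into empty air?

entirely on top

Compare the two slices. At z = 9.72: the r=12 cylinder contributes a regular 24-gon of circumradius 12 (area = (24/2)·12.000²·sin(360°/24) = 447.24 mm²); the cube at (13, -0.5) (footprint 25.5×25) is included at this height (area 637.50 mm²); the cylinder at (14, 13.5): section is a regular 24-gon, circumradius r=9 (area = (24/2)·9.000²·sin(360°/24) = 251.57 mm²); Taking the union: the regions partially overlap — summed areas 1336.31 mm² minus the doubly-counted overlap 150.90 mm² gives 1185.41 mm² — area = 1185.41 mm². At z = 30: the cylinder does not reach this height (z outside [0, 10]); the 25.5×25 cube at (13, -0.5) contributes its full rectangle (area 637.50 mm²); the cylinder at (14, 13.5) is absent (z outside [5, 19.5]); Merging all regions: only the 25.5×25 cube at (13, -0.5) is present, so the union is just that shape — area = 637.50 mm². Checking containment: the cross-section at z = 30 is a subset of the cross-section at z = 9.72.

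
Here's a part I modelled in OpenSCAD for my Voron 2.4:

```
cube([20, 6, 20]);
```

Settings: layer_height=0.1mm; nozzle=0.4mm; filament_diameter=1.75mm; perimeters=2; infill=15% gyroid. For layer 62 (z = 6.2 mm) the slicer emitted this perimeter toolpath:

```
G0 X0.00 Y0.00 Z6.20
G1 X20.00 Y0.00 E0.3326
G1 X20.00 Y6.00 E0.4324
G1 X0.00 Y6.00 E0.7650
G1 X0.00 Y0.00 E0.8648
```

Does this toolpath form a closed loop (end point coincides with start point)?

yes

Start point (G0): (0.00, 0.00). End point (last G1): the path returns to the start — closed.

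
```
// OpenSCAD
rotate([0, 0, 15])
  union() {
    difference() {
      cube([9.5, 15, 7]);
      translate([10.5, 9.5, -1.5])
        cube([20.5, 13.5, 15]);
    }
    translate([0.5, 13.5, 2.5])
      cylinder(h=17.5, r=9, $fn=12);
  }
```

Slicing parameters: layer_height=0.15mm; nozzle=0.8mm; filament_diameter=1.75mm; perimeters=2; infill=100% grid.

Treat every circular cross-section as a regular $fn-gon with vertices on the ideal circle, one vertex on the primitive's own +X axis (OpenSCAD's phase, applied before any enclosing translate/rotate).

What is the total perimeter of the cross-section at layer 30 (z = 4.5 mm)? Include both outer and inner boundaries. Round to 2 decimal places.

69.39 mm

At z = 4.5 mm: the 9.5×15 cube contributes its full rectangle (perimeter 49.00 mm); the 20.5×13.5 cube at (10.5, 9.5) contributes its full rectangle (perimeter 68.00 mm); Taking the first minus the rest: starting from the 9.5×15 cube, the 20.5×13.5 cube at (10.5, 9.5) misses the remaining region (no effect) — boundary = 49.00 mm; the r=9 cylinder at (0.5, 13.5) contributes a regular 12-gon of circumradius 9 (perimeter = 2·12·9.000·sin(180°/12) = 55.90 mm); Merging all regions: the regions partially overlap (shared area 79.17 mm²), so the edge portions inside another operand are dropped and the merged outline is re-measured after clipping — boundary = 69.39 mm; (rotated 15° about Z; rotation is an isometry so areas/perimeters/island counts are preserved). Overall, the cross-section is a single solid region. Total boundary length (outer) = 69.39 mm.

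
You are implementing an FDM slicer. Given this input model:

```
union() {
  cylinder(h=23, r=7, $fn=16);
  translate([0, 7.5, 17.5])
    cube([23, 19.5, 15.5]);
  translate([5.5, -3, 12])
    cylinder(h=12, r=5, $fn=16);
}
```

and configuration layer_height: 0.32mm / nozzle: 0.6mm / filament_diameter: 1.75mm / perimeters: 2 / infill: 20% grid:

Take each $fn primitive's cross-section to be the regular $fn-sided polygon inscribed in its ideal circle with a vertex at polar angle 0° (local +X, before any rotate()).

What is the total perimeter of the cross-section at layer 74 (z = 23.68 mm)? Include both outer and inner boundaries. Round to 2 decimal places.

116.21 mm

At z = 23.68 mm: the cylinder does not reach this height (z outside [0, 23]); the cube at (0, 7.5) is present — its section is the full 23×19.5 rectangle (perimeter 85.00 mm); the cylinder at (5.5, -3): section is a regular 16-gon, circumradius r=5 (perimeter = 2·16·5.000·sin(180°/16) = 31.21 mm); Combining (union): the 2 present regions are separate (no shared area or edge), so areas and boundary lengths simply add and each stays a separate island — boundary = 116.21 mm. Overall, the cross-section has 2 separate islands. Total boundary length (outer) = 116.21 mm.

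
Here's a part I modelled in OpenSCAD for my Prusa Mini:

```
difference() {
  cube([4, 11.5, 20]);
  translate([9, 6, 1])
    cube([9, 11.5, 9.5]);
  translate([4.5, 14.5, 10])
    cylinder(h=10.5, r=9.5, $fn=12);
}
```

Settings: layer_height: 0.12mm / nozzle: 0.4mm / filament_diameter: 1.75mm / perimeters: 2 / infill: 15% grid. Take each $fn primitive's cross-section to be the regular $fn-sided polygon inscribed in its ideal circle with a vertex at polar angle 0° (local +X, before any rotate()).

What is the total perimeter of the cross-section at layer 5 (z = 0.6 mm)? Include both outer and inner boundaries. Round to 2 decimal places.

31.00 mm

At z = 0.6 mm: the cube is present — its section is the full 4×11.5 rectangle (perimeter 31.00 mm); the cube at (9, 6) is not intersected at this z (z outside [1, 10.5]); the cylinder at (4.5, 14.5) is not intersected at this z (z outside [10, 20.5]); Taking the first minus the rest: none of the subtracted shapes is present at this height, so the 4×11.5 cube is unchanged — boundary = 31.00 mm. Overall, the cross-section is a single solid region. Total boundary length (outer) = 31.00 mm.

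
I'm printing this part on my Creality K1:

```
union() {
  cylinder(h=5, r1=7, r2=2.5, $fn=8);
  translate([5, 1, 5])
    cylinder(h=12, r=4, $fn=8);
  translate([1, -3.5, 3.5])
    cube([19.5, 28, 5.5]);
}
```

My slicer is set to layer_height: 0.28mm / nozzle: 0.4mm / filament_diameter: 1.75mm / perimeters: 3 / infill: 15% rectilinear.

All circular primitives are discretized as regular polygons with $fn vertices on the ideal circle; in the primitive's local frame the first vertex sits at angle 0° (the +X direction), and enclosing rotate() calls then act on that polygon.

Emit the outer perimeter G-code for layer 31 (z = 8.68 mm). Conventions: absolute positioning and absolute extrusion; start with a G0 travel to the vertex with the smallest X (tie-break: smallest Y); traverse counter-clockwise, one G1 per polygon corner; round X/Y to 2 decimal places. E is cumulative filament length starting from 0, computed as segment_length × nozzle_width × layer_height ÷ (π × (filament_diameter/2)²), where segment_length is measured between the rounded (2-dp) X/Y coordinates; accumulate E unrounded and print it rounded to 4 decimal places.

At z = 8.68 mm: the cone is absent (z outside [0, 5]); the cylinder at (5, 1): section is a regular 8-gon, circumradius r=4; the cube at (1, -3.5) (footprint 19.5×28) is included at this height; Taking the union: the r=4 cylinder at (5, 1) lies entirely inside the 19.5×28 cube at (1, -3.5), so the union is just the 19.5×28 cube at (1, -3.5) — 1 connected region. The outline is a single polygon with 4 vertices. Extrusion per mm of travel: 0.4 × 0.28 / (π × 0.875²) = 0.046564. Accumulating E over each segment gives final E = 4.4236.

G0 X1.00 Y-3.50 Z8.68
G1 X20.50 Y-3.50 E0.9080
G1 X20.50 Y24.50 E2.2118
G1 X1.00 Y24.50 E3.1198
G1 X1.00 Y-3.50 E4.4236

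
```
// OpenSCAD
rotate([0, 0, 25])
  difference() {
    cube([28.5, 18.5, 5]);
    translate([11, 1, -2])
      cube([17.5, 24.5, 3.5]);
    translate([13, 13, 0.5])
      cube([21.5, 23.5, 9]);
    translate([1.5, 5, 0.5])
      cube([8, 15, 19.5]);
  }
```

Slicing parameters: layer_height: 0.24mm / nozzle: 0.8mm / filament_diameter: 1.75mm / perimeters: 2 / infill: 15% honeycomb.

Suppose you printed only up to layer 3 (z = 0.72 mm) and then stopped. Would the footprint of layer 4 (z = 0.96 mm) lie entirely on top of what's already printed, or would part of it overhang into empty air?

Compare the two slices. At z = 0.72: the cube is present — its section is the full 28.5×18.5 rectangle (area 527.25 mm²); the 17.5×24.5 cube at (11, 1) contributes its full rectangle (area 428.75 mm²); the cube at (13, 13) (footprint 21.5×23.5) is included at this height (area 505.25 mm²); the cube at (1.5, 5) (footprint 8×15) is included at this height (area 120.00 mm²); Subtracting the remaining from the first: starting from the 28.5×18.5 cube (527.25 mm²), the 17.5×24.5 cube at (11, 1) partially overlaps it — only the 306.25 mm² overlap (of its 428.75 mm²) is removed, clipping the outline; the 21.5×23.5 cube at (13, 13) misses the remaining region (no effect); the 8×15 cube at (1.5, 5) partially overlaps it — only the 108.00 mm² overlap (of its 120.00 mm²) is removed, clipping the outline — area = 113.00 mm²; (whole slice rotated 25° about Z — lengths, areas and connectivity unchanged). At z = 0.96: the cube is present — its section is the full 28.5×18.5 rectangle (area 527.25 mm²); the 17.5×24.5 cube at (11, 1) contributes its full rectangle (area 428.75 mm²); the cube at (13, 13) is present — its section is the full 21.5×23.5 rectangle (area 505.25 mm²); the cube at (1.5, 5) is present — its section is the full 8×15 rectangle (area 120.00 mm²); After the difference (first − rest): starting from the 28.5×18.5 cube (527.25 mm²), the 17.5×24.5 cube at (11, 1) partially overlaps it — only the 306.25 mm² overlap (of its 428.75 mm²) is removed, clipping the outline; the 21.5×23.5 cube at (13, 13) misses the remaining region (no effect); the 8×15 cube at (1.5, 5) partially overlaps it — only the 108.00 mm² overlap (of its 120.00 mm²) is removed, clipping the outline — area = 113.00 mm²; (rotated 25° about Z; rotation is an isometry so areas/perimeters/island counts are preserved). Checking containment: the cross-section at z = 0.96 is a subset of the cross-section at z = 0.72.

entirely on top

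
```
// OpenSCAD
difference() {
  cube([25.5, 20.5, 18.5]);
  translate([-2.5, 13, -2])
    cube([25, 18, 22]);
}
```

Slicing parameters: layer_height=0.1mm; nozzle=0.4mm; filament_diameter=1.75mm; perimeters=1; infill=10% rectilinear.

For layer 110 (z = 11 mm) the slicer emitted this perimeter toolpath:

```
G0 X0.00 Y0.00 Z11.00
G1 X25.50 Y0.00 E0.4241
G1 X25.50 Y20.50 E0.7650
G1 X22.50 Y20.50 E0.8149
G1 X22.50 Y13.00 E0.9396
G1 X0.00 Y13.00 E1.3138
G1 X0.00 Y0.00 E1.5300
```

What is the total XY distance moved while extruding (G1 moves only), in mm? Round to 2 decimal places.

92.00 mm

Sum the Euclidean lengths of each G1 segment: total = 92.00 mm.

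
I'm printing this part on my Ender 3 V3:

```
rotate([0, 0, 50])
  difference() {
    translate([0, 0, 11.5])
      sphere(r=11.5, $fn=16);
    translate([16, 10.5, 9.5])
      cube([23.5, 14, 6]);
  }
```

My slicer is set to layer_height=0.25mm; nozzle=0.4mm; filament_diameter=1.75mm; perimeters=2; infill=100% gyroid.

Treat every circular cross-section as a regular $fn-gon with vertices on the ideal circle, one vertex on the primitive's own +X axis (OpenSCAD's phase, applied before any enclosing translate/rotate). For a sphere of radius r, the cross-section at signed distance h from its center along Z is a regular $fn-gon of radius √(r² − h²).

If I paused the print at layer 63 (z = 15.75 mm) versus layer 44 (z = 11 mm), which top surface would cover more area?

layer 44 (z = 11 mm)

Layer 63 (z = 15.75): the sphere: section is a regular 16-gon, circumradius = √(r²−h²) = √(11.5²−4.25²) = 10.686 (area = (16/2)·10.686²·sin(360°/16) = 349.58 mm²); the cube at (16, 10.5) is not intersected at this z (z outside [9.5, 15.5]); Subtracting the remaining from the first: none of the subtracted shapes is present at this height, so the r=11.5 sphere is unchanged — area = 349.58 mm²; (rotated 50° about Z; rotation is an isometry so areas/perimeters/island counts are preserved). So its area = 349.58 mm². Layer 44 (z = 11): the r=11.5 sphere slices to a regular 16-gon of circumradius 11.489 (√(r²−h²) with h=0.5 from center) (area = (16/2)·11.489²·sin(360°/16) = 404.11 mm²); the cube at (16, 10.5) (footprint 23.5×14) is included at this height (area 329.00 mm²); After the difference (first − rest): starting from the r=11.5 sphere (404.11 mm²), the 23.5×14 cube at (16, 10.5) misses the remaining region (no effect) — area = 404.11 mm²; (whole slice rotated 50° about Z — lengths, areas and connectivity unchanged). So its area = 404.11 mm². Layer 44 is larger (404.11 vs 349.58 mm²).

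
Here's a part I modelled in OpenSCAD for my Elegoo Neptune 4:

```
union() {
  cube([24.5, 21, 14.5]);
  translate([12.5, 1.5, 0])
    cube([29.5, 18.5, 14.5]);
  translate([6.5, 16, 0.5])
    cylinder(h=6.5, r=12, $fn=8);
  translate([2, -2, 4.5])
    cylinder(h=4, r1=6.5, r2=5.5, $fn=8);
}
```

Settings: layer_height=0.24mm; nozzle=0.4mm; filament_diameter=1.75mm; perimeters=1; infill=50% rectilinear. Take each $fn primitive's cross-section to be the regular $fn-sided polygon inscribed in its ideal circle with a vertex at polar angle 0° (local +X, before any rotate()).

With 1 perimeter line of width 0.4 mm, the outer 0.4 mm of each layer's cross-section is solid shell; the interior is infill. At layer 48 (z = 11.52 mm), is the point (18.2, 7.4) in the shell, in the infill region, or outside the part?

infill

At z = 11.52 mm: the cube (footprint 24.5×21) is included at this height; the cube at (12.5, 1.5) (footprint 29.5×18.5) is included at this height; the cylinder at (6.5, 16) is not intersected at this z (z outside [0.5, 7]); the cone at (2, -2) does not reach this height (z outside [4.5, 8.5]); Taking the union: the regions partially overlap (shared area 222.00 mm²), so overlapping operands fuse into one piece — 1 connected region. Overall, the cross-section is a single solid region. The nearest boundary edge runs (24.50, 0.00)→(0.00, 0.00); distance from the point to it = 7.40 mm. The point is inside the cross-section and 7.40 mm from the nearest boundary — more than the 0.4 mm shell width (1 × 0.4), so it's in the infill interior.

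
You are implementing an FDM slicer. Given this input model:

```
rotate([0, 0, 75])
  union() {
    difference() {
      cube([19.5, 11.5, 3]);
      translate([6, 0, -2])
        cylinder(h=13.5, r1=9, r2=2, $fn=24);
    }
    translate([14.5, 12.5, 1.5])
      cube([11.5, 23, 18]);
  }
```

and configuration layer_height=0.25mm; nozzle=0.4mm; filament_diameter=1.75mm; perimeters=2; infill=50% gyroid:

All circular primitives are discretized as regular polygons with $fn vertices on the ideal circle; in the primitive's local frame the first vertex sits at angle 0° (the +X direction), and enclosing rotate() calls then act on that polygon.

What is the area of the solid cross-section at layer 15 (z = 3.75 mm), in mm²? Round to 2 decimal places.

At z = 3.75 mm: the cube is absent (z outside [0, 3]); the cone at (6, 0) contributes a regular 24-gon of circumradius 6.019 (interpolated between r1=9 and r2=2 at t=0.426) (area = (24/2)·6.019²·sin(360°/24) = 112.50 mm²); Subtracting the remaining from the first: the first operand is absent here, so nothing remains; the cube at (14.5, 12.5) is present — its section is the full 11.5×23 rectangle (area 264.50 mm²); Combining (union): only the 11.5×23 cube at (14.5, 12.5) is present, so the union is just that shape — area = 264.50 mm²; (whole slice rotated 75° about Z — lengths, areas and connectivity unchanged). Overall, the cross-section is a single solid region. Net area = 264.50 mm².

264.50 mm²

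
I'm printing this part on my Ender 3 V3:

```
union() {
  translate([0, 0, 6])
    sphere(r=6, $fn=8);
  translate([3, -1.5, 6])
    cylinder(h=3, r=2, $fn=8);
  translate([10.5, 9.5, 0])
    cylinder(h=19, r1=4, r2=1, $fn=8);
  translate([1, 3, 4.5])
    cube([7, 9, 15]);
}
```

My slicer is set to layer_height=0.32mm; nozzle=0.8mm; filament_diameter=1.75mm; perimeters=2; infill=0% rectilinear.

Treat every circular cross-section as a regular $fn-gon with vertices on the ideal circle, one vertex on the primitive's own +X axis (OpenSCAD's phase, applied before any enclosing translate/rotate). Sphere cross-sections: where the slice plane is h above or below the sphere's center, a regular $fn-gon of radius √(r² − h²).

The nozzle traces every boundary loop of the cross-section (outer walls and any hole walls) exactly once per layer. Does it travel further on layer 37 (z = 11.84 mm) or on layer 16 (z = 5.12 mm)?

layer 16 (z = 5.12 mm)

Layer 37 (z = 11.84): the r=6 sphere slices to a regular 8-gon of circumradius 1.376 (√(r²−h²) with h=5.84 from center) (perimeter = 2·8·1.376·sin(180°/8) = 8.43 mm); the cylinder at (3, -1.5) does not reach this height (z outside [6, 9]); the cone at (10.5, 9.5) (r1=4→r2=1) has section circumradius 2.131 here — a regular 8-gon (perimeter = 2·8·2.131·sin(180°/8) = 13.05 mm); the 7×9 cube at (1, 3) contributes its full rectangle (perimeter 32.00 mm); Merging all regions: the 3 present regions are separate (no shared area or edge), so areas and boundary lengths simply add and each stays a separate island — boundary = 53.47 mm. So its perimeter = 53.47 mm. Layer 16 (z = 5.12): the r=6 sphere contributes a regular 8-gon of circumradius √(6²−0.88²) = 5.935 (perimeter = 2·8·5.935·sin(180°/8) = 36.34 mm); the cylinder at (3, -1.5) does not reach this height (z outside [6, 9]); the cone at (10.5, 9.5) contributes a regular 8-gon of circumradius 3.192 (interpolated between r1=4 and r2=1 at t=0.269) (perimeter = 2·8·3.192·sin(180°/8) = 19.54 mm); the cube at (1, 3) is present — its section is the full 7×9 rectangle (perimeter 32.00 mm); Taking the union: the regions partially overlap (shared area 7.39 mm²), so the edge portions inside another operand are dropped and the merged outline is re-measured after clipping — boundary = 69.96 mm. So its perimeter = 69.96 mm. Layer 16 is larger (69.96 vs 53.47 mm).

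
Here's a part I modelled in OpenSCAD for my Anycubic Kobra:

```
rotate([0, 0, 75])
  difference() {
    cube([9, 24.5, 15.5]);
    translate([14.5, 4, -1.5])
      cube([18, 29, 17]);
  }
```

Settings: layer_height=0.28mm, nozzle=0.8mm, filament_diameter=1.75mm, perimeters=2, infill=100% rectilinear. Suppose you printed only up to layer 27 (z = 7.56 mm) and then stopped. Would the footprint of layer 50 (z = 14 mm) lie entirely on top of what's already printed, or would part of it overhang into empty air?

entirely on top

Compare the two slices. At z = 7.56: the cube is present — its section is the full 9×24.5 rectangle (area 220.50 mm²); the 18×29 cube at (14.5, 4) contributes its full rectangle (area 522.00 mm²); Subtracting the remaining from the first: starting from the 9×24.5 cube (220.50 mm²), the 18×29 cube at (14.5, 4) misses the remaining region (no effect) — area = 220.50 mm²; (rotated 75° about Z; rotation is an isometry so areas/perimeters/island counts are preserved). At z = 14: the cube (footprint 9×24.5) is included at this height (area 220.50 mm²); the cube at (14.5, 4) is present — its section is the full 18×29 rectangle (area 522.00 mm²); Taking the first minus the rest: starting from the 9×24.5 cube (220.50 mm²), the 18×29 cube at (14.5, 4) misses the remaining region (no effect) — area = 220.50 mm²; (whole slice rotated 75° about Z — lengths, areas and connectivity unchanged). Checking containment: the cross-section at z = 14 is a subset of the cross-section at z = 7.56.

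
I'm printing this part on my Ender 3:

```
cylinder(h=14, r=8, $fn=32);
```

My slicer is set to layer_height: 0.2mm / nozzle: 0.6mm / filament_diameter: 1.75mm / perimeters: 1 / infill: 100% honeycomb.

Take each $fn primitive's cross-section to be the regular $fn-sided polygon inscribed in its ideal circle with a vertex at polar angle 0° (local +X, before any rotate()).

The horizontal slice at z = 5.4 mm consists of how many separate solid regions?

1

At z = 5.4 mm: the cylinder: section is a regular 32-gon, circumradius r=8. The result has 1 disconnected region.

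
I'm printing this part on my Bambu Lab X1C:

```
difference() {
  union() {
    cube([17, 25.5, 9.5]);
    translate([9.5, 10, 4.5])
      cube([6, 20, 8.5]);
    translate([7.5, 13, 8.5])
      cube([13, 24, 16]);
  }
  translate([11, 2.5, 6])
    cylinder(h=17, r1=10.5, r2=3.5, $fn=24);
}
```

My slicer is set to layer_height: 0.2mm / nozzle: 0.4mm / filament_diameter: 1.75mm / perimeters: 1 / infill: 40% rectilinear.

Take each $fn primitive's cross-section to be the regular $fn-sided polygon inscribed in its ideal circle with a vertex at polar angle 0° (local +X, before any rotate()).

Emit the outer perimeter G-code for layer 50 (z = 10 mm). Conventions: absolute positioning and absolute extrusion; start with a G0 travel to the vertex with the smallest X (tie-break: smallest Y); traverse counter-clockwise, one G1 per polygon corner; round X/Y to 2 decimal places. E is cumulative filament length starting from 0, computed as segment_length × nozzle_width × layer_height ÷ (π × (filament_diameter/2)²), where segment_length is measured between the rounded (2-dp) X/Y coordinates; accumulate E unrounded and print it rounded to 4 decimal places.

At z = 10 mm: the cube is not intersected at this z (z outside [0, 9.5]); the 6×20 cube at (9.5, 10) contributes its full rectangle; the cube at (7.5, 13) is present — its section is the full 13×24 rectangle; Taking the union: the regions partially overlap (shared area 102.00 mm²), so overlapping operands fuse into one piece — 1 connected region; the cone at (11, 2.5) (r1=10.5→r2=3.5) has section circumradius 8.853 here — a regular 24-gon; Taking the first minus the rest: starting from that combined region, the cone at (11, 2.5) partially overlaps it — only the 5.95 mm² overlap (of its 243.42 mm²) is removed, clipping the outline — 1 connected region. The outline is a single polygon with 11 vertices. Extrusion per mm of travel: 0.4 × 0.2 / (π × 0.875²) = 0.033260. Accumulating E over each segment gives final E = 2.6261.

G0 X7.50 Y13.00 Z10.00
G1 X9.50 Y13.00 E0.0665
G1 X9.50 Y11.16 E0.1277
G1 X11.00 Y11.35 E0.1780
G1 X13.29 Y11.05 E0.2548
G1 X15.43 Y10.17 E0.3318
G1 X15.50 Y10.11 E0.3349
G1 X15.50 Y13.00 E0.4310
G1 X20.50 Y13.00 E0.5973
G1 X20.50 Y37.00 E1.3955
G1 X7.50 Y37.00 E1.8279
G1 X7.50 Y13.00 E2.6261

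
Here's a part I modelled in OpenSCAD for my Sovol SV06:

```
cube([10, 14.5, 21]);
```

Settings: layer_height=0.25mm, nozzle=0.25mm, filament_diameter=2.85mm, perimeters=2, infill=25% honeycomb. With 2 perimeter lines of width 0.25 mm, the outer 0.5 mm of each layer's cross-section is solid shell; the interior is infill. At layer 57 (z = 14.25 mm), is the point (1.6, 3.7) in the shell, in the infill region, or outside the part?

infill

At z = 14.25 mm: the 10×14.5 cube contributes its full rectangle. Overall, the cross-section is a single solid region. The nearest boundary edge runs (0.00, 14.50)→(0.00, 0.00); distance from the point to it = 1.60 mm. The point is inside the cross-section and 1.60 mm from the nearest boundary — more than the 0.5 mm shell width (2 × 0.25), so it's in the infill interior.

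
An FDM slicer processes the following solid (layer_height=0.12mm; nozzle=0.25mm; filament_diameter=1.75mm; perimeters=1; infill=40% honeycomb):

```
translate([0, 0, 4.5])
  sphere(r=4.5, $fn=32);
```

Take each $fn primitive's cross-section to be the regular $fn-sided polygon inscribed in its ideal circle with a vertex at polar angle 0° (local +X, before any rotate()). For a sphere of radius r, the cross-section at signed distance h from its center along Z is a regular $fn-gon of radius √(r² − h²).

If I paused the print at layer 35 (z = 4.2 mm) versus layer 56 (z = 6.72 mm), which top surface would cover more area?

Layer 35 (z = 4.2): the r=4.5 sphere contributes a regular 32-gon of circumradius √(4.5²−0.3²) = 4.490 (area = (32/2)·4.490²·sin(360°/32) = 62.93 mm²). So its area = 62.93 mm². Layer 56 (z = 6.72): the sphere: section is a regular 32-gon, circumradius = √(r²−h²) = √(4.5²−2.22²) = 3.914 (area = (32/2)·3.914²·sin(360°/32) = 47.83 mm²). So its area = 47.83 mm². Layer 35 is larger (62.93 vs 47.83 mm²).

layer 35 (z = 4.2 mm)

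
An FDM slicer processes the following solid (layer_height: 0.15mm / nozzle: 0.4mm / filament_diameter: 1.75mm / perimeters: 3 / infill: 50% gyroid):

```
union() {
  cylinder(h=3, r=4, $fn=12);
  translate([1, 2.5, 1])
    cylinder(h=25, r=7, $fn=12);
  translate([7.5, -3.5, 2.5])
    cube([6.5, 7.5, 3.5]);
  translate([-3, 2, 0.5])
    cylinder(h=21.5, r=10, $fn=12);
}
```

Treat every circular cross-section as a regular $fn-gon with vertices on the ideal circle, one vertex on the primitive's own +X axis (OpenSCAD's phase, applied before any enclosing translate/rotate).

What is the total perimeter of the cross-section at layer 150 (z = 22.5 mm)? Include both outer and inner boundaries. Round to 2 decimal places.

At z = 22.5 mm: the cylinder is absent (z outside [0, 3]); the cylinder at (1, 2.5): section is a regular 12-gon, circumradius r=7 (perimeter = 2·12·7.000·sin(180°/12) = 43.48 mm); the cube at (7.5, -3.5) is not intersected at this z (z outside [2.5, 6]); the cylinder at (-3, 2) does not reach this height (z outside [0.5, 22]); Taking the union: only the r=7 cylinder at (1, 2.5) is present, so the union is just that shape — boundary = 43.48 mm. Overall, the cross-section is a single solid region. Total boundary length (outer) = 43.48 mm.

43.48 mm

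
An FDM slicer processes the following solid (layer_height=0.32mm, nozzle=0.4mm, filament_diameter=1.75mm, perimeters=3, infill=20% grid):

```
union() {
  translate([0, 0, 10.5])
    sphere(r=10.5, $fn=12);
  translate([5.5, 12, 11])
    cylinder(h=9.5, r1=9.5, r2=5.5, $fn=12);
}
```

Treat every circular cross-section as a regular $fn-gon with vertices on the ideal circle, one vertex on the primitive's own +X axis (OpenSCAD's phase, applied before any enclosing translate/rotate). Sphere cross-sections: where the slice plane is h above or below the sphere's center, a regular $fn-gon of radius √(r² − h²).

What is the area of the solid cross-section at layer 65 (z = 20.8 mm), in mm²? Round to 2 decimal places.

12.48 mm²

At z = 20.8 mm: the sphere: section is a regular 12-gon, circumradius = √(r²−h²) = √(10.5²−10.3²) = 2.040 (area = (12/2)·2.040²·sin(360°/12) = 12.48 mm²); the cone at (5.5, 12) is not intersected at this z (z outside [11, 20.5]); Merging all regions: only the r=10.5 sphere is present, so the union is just that shape — area = 12.48 mm². Overall, the cross-section is a single solid region. Net area = 12.48 mm².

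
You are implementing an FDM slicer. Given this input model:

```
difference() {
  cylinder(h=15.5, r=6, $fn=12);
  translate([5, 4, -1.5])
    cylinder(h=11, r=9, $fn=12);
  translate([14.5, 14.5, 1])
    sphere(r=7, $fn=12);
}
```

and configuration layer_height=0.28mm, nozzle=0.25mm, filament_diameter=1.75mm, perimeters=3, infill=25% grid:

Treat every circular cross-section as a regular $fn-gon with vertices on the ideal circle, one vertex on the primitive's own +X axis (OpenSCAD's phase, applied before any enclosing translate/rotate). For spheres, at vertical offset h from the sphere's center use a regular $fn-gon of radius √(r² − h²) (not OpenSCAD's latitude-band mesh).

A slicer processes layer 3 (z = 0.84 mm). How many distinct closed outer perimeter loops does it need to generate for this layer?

At z = 0.84 mm: the r=6 cylinder gives a regular 12-gon of circumradius 6 (constant along its height); the r=9 cylinder at (5, 4) contributes a regular 12-gon of circumradius 9; the sphere at (14.5, 14.5): section is a regular 12-gon, circumradius = √(r²−h²) = √(7²−0.16²) = 6.998; After the difference (first − rest): starting from the r=6 cylinder, the r=9 cylinder at (5, 4) partially overlaps it — only the 73.76 mm² overlap (of its 243.00 mm²) is removed, clipping the outline; the r=7 sphere at (14.5, 14.5) misses the remaining region (no effect) — 1 connected region. The result has 1 disconnected region.

1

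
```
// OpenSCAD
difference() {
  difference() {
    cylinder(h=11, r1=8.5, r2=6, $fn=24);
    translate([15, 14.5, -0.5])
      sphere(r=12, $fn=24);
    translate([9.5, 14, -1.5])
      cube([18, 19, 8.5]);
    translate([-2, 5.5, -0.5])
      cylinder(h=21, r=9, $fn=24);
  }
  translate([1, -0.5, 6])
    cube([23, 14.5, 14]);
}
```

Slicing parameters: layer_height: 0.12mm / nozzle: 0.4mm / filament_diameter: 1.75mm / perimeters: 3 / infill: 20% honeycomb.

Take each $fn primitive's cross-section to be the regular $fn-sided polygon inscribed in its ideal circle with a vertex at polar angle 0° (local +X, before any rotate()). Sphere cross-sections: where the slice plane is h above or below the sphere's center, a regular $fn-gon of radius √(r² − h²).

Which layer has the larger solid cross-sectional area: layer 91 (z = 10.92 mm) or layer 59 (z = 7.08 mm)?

Layer 91 (z = 10.92): the cone: at t=0.993 of its height the radius interpolates to r₁+(r₂−r₁)t = 6.018, giving a regular 24-gon of that circumradius (area = (24/2)·6.018²·sin(360°/24) = 112.49 mm²); the r=12 sphere at (15, 14.5) contributes a regular 24-gon of circumradius √(12²−11.42²) = 3.686 (area = (24/2)·3.686²·sin(360°/24) = 42.19 mm²); the cube at (9.5, 14) does not reach this height (z outside [-1.5, 7]); the cylinder at (-2, 5.5): section is a regular 24-gon, circumradius r=9 (area = (24/2)·9.000²·sin(360°/24) = 251.57 mm²); Subtracting the remaining from the first: starting from the cone (112.49 mm²), the r=12 sphere at (15, 14.5) misses the remaining region (no effect); the r=9 cylinder at (-2, 5.5) partially overlaps it — only the 84.65 mm² overlap (of its 251.57 mm²) is removed, clipping the outline — area = 27.84 mm²; the cube at (1, -0.5) is present — its section is the full 23×14.5 rectangle (area 333.50 mm²); Subtracting the remaining from the first: starting from the result so far (27.84 mm²), the 23×14.5 cube at (1, -0.5) partially overlaps it — only the 1.12 mm² overlap (of its 333.50 mm²) is removed, clipping the outline — area = 26.71 mm². So its area = 26.71 mm². Layer 59 (z = 7.08): the cone (r1=8.5→r2=6) has section circumradius 6.891 here — a regular 24-gon (area = (24/2)·6.891²·sin(360°/24) = 147.48 mm²); the r=12 sphere at (15, 14.5) contributes a regular 24-gon of circumradius √(12²−7.58²) = 9.303 (area = (24/2)·9.303²·sin(360°/24) = 268.79 mm²); the cube at (9.5, 14) does not reach this height (z outside [-1.5, 7]); the r=9 cylinder at (-2, 5.5) gives a regular 24-gon of circumradius 9 (constant along its height) (area = (24/2)·9.000²·sin(360°/24) = 251.57 mm²); Taking the first minus the rest: starting from the cone (147.48 mm²), the r=12 sphere at (15, 14.5) misses the remaining region (no effect); the r=9 cylinder at (-2, 5.5) partially overlaps it — only the 102.81 mm² overlap (of its 251.57 mm²) is removed, clipping the outline — area = 44.67 mm²; the cube at (1, -0.5) (footprint 23×14.5) is included at this height (area 333.50 mm²); Subtracting the remaining from the first: starting from the result so far (44.67 mm²), the 23×14.5 cube at (1, -0.5) partially overlaps it — only the 3.19 mm² overlap (of its 333.50 mm²) is removed, clipping the outline — area = 41.48 mm². So its area = 41.48 mm². Layer 59 is larger (41.48 vs 26.71 mm²).

layer 59 (z = 7.08 mm)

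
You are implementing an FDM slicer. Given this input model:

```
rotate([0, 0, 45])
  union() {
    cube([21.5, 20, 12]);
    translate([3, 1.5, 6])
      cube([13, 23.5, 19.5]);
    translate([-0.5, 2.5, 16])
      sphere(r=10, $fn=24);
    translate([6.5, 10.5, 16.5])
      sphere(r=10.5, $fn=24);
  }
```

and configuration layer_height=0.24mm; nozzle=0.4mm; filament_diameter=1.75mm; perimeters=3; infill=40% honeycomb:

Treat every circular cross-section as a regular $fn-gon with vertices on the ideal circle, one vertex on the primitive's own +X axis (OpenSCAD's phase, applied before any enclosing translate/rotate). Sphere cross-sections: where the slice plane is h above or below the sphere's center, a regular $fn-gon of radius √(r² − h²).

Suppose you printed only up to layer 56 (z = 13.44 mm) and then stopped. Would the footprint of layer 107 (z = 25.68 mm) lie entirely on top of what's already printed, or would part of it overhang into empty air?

entirely on top

Compare the two slices. At z = 13.44: the cube is absent (z outside [0, 12]); the cube at (3, 1.5) (footprint 13×23.5) is included at this height (area 305.50 mm²); the r=10 sphere at (-0.5, 2.5) contributes a regular 24-gon of circumradius √(10²−2.56²) = 9.667 (area = (24/2)·9.667²·sin(360°/24) = 290.23 mm²); the sphere at (6.5, 10.5): section is a regular 24-gon, circumradius = √(r²−h²) = √(10.5²−3.06²) = 10.044 (area = (24/2)·10.044²·sin(360°/24) = 313.34 mm²); Taking the union: the regions partially overlap — summed areas 909.06 mm² minus the doubly-counted overlap 321.52 mm² gives 587.55 mm² — area = 587.55 mm²; (rotated 45° about Z; rotation is an isometry so areas/perimeters/island counts are preserved). At z = 25.68: the cube is not intersected at this z (z outside [0, 12]); the cube at (3, 1.5) is not intersected at this z (z outside [6, 25.5]); the r=10 sphere at (-0.5, 2.5) contributes a regular 24-gon of circumradius √(10²−9.68²) = 2.510 (area = (24/2)·2.510²·sin(360°/24) = 19.56 mm²); the r=10.5 sphere at (6.5, 10.5) slices to a regular 24-gon of circumradius 5.097 (√(r²−h²) with h=9.18 from center) (area = (24/2)·5.097²·sin(360°/24) = 80.68 mm²); Taking the union: the 2 present regions are separate (no shared area or edge), so areas and boundary lengths simply add and each stays a separate island — area = 100.24 mm²; (whole slice rotated 45° about Z — lengths, areas and connectivity unchanged). Checking containment: the cross-section at z = 25.68 is a subset of the cross-section at z = 13.44.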